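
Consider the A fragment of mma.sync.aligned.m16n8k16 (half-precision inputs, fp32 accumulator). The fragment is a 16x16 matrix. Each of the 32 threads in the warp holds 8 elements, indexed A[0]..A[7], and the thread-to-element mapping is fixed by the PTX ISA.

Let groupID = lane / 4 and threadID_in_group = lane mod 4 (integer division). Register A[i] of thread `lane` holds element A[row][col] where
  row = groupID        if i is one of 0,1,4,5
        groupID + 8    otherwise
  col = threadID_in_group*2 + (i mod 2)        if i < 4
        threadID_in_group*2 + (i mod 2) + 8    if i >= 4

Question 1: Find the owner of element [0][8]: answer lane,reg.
r:0=>grp=0,rB=0  c:8=>cB=1,tig=0,lo=0
L=0*4+0=0  i=1*4+0*2+0=4

0,4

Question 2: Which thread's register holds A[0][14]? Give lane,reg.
3,4

r: 0->gid=0,r8=0  c: 14->c8=1,tid=3,i&1=0
L=0*4+3=3  i=1*4+0*2+0=4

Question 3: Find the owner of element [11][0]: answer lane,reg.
12,2

r=11->g=3,rb=1  c=0->cb=0,t=0,b0=0
L=3*4+0=12  i=0*4+1*2+0=2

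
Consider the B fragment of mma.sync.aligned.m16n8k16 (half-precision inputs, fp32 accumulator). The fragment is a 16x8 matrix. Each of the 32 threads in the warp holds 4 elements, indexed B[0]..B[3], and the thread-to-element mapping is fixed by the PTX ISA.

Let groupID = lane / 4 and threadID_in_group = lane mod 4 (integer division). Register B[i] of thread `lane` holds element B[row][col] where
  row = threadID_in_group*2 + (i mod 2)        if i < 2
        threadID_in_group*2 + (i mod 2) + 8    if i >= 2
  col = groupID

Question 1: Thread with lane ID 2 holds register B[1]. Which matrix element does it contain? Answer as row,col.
5,0

2: gid=0,tid=2
[1] (2*2+1+0,0) = (5,0)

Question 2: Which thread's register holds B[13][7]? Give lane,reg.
30,3

c=7→G=7  r=13→rhi=1,T=2,p=1
L=7*4+2=30  i=1*2+1=3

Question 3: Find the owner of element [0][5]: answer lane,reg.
20,0

c=5→G=5  r=0→rhi=0,T=0,p=0
L=5*4+0=20  i=0*2+0=0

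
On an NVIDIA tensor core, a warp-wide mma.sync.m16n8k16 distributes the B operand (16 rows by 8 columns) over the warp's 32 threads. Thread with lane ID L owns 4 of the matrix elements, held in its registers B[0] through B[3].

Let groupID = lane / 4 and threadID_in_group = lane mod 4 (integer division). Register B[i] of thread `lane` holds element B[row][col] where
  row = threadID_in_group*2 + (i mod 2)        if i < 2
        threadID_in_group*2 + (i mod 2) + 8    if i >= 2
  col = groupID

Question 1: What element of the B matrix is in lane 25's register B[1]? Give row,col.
3,6

lane 25=>25/4=6, 25 mod 4=1
i=1  r:2·1+1+0=>3  c:6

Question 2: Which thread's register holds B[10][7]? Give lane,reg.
c=7⇒gr=7  r=10⇒Rb=1,th=1,odd=0
L=7*4+1=29  i=1*2+0=2

29,2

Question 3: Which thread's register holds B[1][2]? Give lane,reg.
c:2=>grp=2  r:1=>rB=0,tig=0,lo=1
L=2*4+0=8  i=0*2+1=1

8,1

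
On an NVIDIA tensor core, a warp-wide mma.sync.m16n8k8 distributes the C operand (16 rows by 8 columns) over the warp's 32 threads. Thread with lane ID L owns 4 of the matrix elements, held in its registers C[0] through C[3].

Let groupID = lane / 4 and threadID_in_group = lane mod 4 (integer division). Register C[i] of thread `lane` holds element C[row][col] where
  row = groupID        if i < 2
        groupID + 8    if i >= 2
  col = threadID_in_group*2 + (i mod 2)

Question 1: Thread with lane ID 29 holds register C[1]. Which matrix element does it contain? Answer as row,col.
7,3

29: gr=7,th=1
[1] (7+0,1*2+1) = (7,3)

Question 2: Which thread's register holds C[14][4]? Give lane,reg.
26,2

r:14=>grp=6,rB=1  c:4=>tig=2,lo=0
L=6*4+2=26  i=1*2+0=2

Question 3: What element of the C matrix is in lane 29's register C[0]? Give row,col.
lane 29->29/4=7, 29 mod 4=1
i=0  r:7+0->7  c:2·1+0->2

7,2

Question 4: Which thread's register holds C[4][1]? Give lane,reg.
16,1

r:4=>grp=4,rB=0  c:1=>tig=0,lo=1
L=4*4+0=16  i=0*2+1=1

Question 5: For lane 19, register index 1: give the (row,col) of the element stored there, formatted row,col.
lane 19: G=4 (19/4), T=3 (19%4)
i=1: r=4+0=4, c=3*2+1=7

4,7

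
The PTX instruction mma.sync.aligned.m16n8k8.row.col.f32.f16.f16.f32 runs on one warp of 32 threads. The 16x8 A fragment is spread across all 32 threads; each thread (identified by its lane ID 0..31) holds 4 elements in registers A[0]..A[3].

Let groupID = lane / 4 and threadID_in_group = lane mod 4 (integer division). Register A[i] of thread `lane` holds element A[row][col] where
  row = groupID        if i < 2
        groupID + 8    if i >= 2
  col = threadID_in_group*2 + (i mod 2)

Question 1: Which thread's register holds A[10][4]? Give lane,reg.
10,2

r=10→G=2,rhi=1  c=4→T=2,p=0
L=2*4+2=10  i=1*2+0=2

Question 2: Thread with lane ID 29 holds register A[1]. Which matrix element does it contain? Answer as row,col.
lane 29: G=7 (29/4), T=1 (29%4)
i=1: r=7+0=7, c=1*2+1=3

7,3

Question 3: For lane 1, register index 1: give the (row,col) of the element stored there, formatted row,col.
L=1->g=1>>2=0, t=1&3=1
[1]->row 0+0=0  col 1·2+1=3

0,3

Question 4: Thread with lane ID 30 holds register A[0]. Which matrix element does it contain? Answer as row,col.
7,4

lane 30: grp=7 (30/4), tig=2 (30%4)
i=0: r=7+0=7, c=2*2+0=4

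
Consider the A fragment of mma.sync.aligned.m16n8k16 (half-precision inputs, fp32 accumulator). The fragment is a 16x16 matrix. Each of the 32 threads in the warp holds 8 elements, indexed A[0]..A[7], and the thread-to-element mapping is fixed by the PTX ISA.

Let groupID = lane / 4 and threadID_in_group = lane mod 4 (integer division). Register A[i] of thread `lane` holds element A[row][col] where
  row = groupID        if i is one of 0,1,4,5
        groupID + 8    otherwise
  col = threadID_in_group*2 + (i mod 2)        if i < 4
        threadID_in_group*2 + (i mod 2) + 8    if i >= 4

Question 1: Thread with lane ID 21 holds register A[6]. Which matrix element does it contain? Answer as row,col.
13,10

lane 21: gid=5 (21/4), tid=1 (21%4)
i=6: r=5+8=13, c=1*2+0+8=10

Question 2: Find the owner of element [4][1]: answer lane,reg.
16,1

r=4⇒gr=4,Rb=0  c=1⇒Cb=0,th=0,odd=1
L=4*4+0=16  i=0*4+0*2+1=1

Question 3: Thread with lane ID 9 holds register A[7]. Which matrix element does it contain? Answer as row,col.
10,11

lane 9: grp=2 (9/4), tig=1 (9%4)
i=7: r=2+8=10, c=1*2+1+8=11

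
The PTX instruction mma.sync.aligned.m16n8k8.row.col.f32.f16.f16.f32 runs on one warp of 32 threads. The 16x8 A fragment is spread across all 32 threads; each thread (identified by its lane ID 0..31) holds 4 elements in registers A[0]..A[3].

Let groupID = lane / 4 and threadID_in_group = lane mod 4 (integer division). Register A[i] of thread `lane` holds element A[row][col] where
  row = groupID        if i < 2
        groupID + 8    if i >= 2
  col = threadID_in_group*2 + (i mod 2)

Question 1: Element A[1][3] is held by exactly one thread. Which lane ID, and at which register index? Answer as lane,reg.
r=1->g=1,rb=0  c=3->t=1,b0=1
L=1*4+1=5  i=0*2+1=1

5,1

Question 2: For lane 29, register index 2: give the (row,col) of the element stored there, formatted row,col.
15,2

lane 29->29/4=7, 29 mod 4=1
i=2  r:7+8->15  c:2·1+0->2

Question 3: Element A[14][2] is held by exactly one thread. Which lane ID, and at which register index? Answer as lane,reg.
25,2

r: 14->gid=6,r8=1  c: 2->tid=1,i&1=0
L=6*4+1=25  i=1*2+0=2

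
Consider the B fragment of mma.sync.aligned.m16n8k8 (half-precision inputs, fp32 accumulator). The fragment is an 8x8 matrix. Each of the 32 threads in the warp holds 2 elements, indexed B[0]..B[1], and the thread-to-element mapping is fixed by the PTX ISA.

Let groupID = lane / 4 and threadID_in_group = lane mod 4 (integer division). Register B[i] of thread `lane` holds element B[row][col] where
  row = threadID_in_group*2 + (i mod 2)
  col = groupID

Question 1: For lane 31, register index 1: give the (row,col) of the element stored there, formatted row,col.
7,7

31: gr=7,th=3
[1] (3*2+1,7) = (7,7)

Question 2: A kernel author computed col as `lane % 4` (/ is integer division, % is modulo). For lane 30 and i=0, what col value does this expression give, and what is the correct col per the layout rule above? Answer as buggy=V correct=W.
buggy=2 correct=7

`lane % 4`[30,0]⇒2
lane 30⇒30/4=7, 30 mod 4=2
i=0  r:2·2+0⇒4  c:7
col: 2 vs 7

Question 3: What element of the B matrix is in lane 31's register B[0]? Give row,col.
6,7

lane 31->31/4=7, 31 mod 4=3
i=0  r:2·3+0->6  c:7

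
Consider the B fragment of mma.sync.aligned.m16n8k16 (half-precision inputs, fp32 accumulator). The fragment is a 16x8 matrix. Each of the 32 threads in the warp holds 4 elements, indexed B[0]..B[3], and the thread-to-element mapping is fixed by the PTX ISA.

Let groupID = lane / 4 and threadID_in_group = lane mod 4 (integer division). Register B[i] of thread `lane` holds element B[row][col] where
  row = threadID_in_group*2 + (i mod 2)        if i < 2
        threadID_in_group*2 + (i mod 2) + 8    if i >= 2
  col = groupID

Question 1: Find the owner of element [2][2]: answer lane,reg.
c=2->g=2  r=2->rb=0,t=1,b0=0
L=2*4+1=9  i=0*2+0=0

9,0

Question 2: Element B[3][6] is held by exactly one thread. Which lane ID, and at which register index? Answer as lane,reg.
25,1

c: 6->gid=6  r: 3->r8=0,tid=1,i&1=1
L=6*4+1=25  i=0*2+1=1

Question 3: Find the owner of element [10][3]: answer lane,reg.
13,2

c:3=>grp=3  r:10=>rB=1,tig=1,lo=0
L=3*4+1=13  i=1*2+0=2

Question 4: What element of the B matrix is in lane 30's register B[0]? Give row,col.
L=30→G=30>>2=7, T=30&3=2
[0]→row 2·2+0+0=4  col G=7

4,7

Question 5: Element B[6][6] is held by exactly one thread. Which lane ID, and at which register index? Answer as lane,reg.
c=6→G=6  r=6→rhi=0,T=3,p=0
L=6*4+3=27  i=0*2+0=0

27,0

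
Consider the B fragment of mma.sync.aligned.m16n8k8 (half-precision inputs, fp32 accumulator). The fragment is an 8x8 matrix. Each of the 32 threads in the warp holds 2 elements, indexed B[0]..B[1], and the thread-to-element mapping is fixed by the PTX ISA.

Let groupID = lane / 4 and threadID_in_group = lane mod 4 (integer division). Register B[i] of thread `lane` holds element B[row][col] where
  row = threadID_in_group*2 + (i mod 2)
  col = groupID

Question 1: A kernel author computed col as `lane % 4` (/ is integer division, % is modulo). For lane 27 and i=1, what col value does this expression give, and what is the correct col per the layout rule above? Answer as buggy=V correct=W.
buggy=3 correct=6

`lane % 4`[27,1]=>3
lane 27=>27/4=6, 27 mod 4=3
i=1  r:2·3+1=>7  c:6
col: 3 vs 6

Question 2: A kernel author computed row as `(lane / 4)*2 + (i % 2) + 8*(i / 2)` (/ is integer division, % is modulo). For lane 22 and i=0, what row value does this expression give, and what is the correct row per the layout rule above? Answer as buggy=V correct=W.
`(lane / 4)*2 + (i % 2) + 8*(i / 2)`[22,0]->10
L=22->gid=22>>2=5, tid=22&3=2
[0]->row 2·2+0=4  col gid=5
row: 10 vs 4

buggy=10 correct=4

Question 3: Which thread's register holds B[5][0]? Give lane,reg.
c=0⇒gr=0  r=5⇒th=2,odd=1
L=0*4+2=2  i=1=1

2,1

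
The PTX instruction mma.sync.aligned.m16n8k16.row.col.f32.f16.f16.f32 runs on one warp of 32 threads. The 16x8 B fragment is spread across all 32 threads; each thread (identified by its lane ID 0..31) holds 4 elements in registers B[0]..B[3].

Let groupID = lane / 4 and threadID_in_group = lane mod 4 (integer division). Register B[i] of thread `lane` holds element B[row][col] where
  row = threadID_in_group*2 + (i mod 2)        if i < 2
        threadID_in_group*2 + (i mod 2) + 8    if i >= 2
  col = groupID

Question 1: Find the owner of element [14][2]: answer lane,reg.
c=2→G=2  r=14→rhi=1,T=3,p=0
L=2*4+3=11  i=1*2+0=2

11,2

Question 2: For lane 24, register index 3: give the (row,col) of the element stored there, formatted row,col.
9,6

lane 24: gr=6 (24/4), th=0 (24%4)
i=3: r=0*2+1+8=9, c=gr=6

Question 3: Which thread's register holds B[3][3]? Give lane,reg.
13,1

c=3→G=3  r=3→rhi=0,T=1,p=1
L=3*4+1=13  i=0*2+1=1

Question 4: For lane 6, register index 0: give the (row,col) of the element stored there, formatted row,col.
4,1

lane 6: g=1 (6/4), t=2 (6%4)
i=0: r=2*2+0+0=4, c=g=1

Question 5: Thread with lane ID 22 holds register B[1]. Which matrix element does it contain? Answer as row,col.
lane 22: gid=5 (22/4), tid=2 (22%4)
i=1: r=2*2+1+0=5, c=gid=5

5,5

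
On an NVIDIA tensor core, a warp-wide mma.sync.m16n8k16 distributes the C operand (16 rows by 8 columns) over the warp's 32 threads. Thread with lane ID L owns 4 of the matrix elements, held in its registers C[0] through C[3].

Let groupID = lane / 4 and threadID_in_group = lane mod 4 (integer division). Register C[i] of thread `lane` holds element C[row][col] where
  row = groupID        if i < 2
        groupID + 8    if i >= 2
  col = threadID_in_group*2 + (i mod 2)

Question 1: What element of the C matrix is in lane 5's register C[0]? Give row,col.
L=5⇒gr=5>>2=1, th=5&3=1
[0]⇒row 1+0=1  col 1·2+0=2

1,2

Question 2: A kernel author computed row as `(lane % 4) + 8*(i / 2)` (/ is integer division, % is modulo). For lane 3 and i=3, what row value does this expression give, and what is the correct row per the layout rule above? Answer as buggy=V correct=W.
buggy=11 correct=8

`(lane % 4) + 8*(i / 2)`[3,3]=>11
lane 3=>3/4=0, 3 mod 4=3
i=3  r:0+8=>8  c:2·3+1=>7
row: 11 vs 8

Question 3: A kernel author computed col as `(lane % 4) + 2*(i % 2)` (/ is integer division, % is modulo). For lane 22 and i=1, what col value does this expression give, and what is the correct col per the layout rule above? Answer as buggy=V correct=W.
buggy=4 correct=5

`(lane % 4) + 2*(i % 2)`[22,1]=>4
L=22=>grp=22>>2=5, tig=22&3=2
[1]=>row 5+0=5  col 2·2+1=5
col: 4 vs 5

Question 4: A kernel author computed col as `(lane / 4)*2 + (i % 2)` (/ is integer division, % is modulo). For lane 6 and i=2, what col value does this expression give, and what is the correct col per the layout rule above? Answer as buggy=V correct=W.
buggy=2 correct=4

`(lane / 4)*2 + (i % 2)`[6,2]->2
6: gid=1,tid=2
[2] (1+8,2*2+0) = (9,4)
col: 2 vs 4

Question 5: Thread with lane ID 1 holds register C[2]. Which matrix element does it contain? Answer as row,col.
8,2

lane 1=>1/4=0, 1 mod 4=1
i=2  r:0+8=>8  c:2·1+0=>2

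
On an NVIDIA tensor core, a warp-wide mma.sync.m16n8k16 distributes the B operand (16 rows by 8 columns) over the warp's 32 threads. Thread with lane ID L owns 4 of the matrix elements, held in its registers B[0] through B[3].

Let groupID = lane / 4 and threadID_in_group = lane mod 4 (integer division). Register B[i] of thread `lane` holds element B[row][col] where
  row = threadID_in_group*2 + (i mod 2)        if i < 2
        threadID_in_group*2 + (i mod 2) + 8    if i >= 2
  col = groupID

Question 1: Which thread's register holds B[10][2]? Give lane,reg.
9,2

c=2->g=2  r=10->rb=1,t=1,b0=0
L=2*4+1=9  i=1*2+0=2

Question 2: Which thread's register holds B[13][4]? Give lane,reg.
18,3

c:4=>grp=4  r:13=>rB=1,tig=2,lo=1
L=4*4+2=18  i=1*2+1=3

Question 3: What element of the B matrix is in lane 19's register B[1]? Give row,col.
L=19⇒gr=19>>2=4, th=19&3=3
[1]⇒row 3·2+1+0=7  col gr=4

7,4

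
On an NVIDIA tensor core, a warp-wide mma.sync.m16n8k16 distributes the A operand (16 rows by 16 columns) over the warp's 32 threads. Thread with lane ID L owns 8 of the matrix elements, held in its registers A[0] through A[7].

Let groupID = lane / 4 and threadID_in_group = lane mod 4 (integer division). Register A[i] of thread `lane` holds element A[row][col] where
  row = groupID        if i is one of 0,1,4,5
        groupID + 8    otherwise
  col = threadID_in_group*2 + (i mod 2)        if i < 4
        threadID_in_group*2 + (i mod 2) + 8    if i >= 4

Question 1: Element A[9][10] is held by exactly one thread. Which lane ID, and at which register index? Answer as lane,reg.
5,6

r=9⇒gr=1,Rb=1  c=10⇒Cb=1,th=1,odd=0
L=1*4+1=5  i=1*4+1*2+0=6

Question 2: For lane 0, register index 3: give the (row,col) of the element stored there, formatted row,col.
0: G=0,T=0
[3] (0+8,0*2+1+0) = (8,1)

8,1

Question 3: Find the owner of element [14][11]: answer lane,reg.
25,7

r: 14->gid=6,r8=1  c: 11->c8=1,tid=1,i&1=1
L=6*4+1=25  i=1*4+1*2+1=7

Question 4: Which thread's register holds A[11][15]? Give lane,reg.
15,7

r=11⇒gr=3,Rb=1  c=15⇒Cb=1,th=3,odd=1
L=3*4+3=15  i=1*4+1*2+1=7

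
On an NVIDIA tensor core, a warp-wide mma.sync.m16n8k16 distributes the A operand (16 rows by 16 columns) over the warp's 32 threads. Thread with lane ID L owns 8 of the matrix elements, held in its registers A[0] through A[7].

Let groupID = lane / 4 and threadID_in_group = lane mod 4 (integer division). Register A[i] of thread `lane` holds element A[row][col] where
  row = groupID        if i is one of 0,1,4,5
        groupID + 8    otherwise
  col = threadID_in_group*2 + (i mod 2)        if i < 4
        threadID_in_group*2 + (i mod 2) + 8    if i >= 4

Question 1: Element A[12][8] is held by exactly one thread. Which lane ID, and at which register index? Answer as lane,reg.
r:12=>grp=4,rB=1  c:8=>cB=1,tig=0,lo=0
L=4*4+0=16  i=1*4+1*2+0=6

16,6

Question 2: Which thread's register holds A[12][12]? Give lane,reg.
18,6

r: 12->gid=4,r8=1  c: 12->c8=1,tid=2,i&1=0
L=4*4+2=18  i=1*4+1*2+0=6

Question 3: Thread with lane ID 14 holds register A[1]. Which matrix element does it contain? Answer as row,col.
3,5

lane 14: G=3 (14/4), T=2 (14%4)
i=1: r=3+0=3, c=2*2+1+0=5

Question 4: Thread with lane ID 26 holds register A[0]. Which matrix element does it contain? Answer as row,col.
6,4

lane 26→26/4=6, 26 mod 4=2
i=0  r:6+0→6  c:2·2+0+0→4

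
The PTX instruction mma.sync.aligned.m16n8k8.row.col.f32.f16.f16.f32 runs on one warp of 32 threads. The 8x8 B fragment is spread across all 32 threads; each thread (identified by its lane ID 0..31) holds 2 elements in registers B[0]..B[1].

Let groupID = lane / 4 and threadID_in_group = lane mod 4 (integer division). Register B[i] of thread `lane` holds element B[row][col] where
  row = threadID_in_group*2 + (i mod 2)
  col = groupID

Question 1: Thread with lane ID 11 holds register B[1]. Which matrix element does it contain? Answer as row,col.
7,2

11: grp=2,tig=3
[1] (3*2+1,2) = (7,2)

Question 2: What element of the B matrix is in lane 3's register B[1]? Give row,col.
7,0

lane 3: gr=0 (3/4), th=3 (3%4)
i=1: r=3*2+1=7, c=gr=0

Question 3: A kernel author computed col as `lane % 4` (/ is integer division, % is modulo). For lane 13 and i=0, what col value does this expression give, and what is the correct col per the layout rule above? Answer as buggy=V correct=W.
buggy=1 correct=3

`lane % 4`[13,0]⇒1
lane 13: gr=3 (13/4), th=1 (13%4)
i=0: r=1*2+0=2, c=gr=3
col: 1 vs 3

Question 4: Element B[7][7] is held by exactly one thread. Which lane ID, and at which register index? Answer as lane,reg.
c:7=>grp=7  r:7=>tig=3,lo=1
L=7*4+3=31  i=1=1

31,1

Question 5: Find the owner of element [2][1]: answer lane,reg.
c=1→G=1  r=2→T=1,p=0
L=1*4+1=5  i=0=0

5,0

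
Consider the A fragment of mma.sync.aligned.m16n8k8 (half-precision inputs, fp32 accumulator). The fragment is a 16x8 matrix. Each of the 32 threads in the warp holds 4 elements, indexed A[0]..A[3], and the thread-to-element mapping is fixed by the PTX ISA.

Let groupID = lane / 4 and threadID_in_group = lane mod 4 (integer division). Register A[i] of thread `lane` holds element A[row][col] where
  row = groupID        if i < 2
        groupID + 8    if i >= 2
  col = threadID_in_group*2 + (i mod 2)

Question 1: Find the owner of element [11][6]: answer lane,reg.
r=11⇒gr=3,Rb=1  c=6⇒th=3,odd=0
L=3*4+3=15  i=1*2+0=2

15,2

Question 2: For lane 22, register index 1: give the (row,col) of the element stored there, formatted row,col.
5,5

lane 22→22/4=5, 22 mod 4=2
i=1  r:5+0→5  c:2·2+1→5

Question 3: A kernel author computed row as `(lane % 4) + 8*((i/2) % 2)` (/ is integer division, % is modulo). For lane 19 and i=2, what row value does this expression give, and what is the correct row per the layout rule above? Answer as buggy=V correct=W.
`(lane % 4) + 8*((i/2) % 2)`[19,2]→11
lane 19: G=4 (19/4), T=3 (19%4)
i=2: r=4+8=12, c=3*2+0=6
row: 11 vs 12

buggy=11 correct=12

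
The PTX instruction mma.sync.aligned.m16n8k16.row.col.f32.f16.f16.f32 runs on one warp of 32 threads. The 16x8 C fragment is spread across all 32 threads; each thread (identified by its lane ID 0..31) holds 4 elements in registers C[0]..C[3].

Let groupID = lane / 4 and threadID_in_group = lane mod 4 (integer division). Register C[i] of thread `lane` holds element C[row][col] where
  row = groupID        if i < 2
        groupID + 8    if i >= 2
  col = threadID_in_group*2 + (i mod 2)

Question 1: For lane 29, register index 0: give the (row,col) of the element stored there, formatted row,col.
L=29->g=29>>2=7, t=29&3=1
[0]->row 7+0=7  col 1·2+0=2

7,2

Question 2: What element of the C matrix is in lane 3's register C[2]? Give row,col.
8,6

L=3->g=3>>2=0, t=3&3=3
[2]->row 0+8=8  col 3·2+0=6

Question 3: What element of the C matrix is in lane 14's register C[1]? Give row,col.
L=14->g=14>>2=3, t=14&3=2
[1]->row 3+0=3  col 2·2+1=5

3,5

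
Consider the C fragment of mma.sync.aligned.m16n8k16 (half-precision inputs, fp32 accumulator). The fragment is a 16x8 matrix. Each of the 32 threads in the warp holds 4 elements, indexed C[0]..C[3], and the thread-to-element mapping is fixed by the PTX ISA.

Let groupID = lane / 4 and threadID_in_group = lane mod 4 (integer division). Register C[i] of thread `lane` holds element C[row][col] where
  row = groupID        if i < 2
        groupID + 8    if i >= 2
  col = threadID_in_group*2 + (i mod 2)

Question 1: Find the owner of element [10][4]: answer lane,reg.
r:10=>grp=2,rB=1  c:4=>tig=2,lo=0
L=2*4+2=10  i=1*2+0=2

10,2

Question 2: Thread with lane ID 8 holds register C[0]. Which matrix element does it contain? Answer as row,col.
2,0

L=8→G=8>>2=2, T=8&3=0
[0]→row 2+0=2  col 0·2+0=0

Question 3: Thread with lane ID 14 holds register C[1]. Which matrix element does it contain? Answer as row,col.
lane 14: grp=3 (14/4), tig=2 (14%4)
i=1: r=3+0=3, c=2*2+1=5

3,5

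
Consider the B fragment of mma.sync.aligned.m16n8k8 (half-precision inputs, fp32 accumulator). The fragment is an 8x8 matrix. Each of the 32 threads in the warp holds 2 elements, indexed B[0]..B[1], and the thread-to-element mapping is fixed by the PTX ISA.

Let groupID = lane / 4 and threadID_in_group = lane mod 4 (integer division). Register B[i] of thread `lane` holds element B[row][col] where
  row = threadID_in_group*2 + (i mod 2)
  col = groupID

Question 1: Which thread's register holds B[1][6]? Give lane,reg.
24,1

c=6⇒gr=6  r=1⇒th=0,odd=1
L=6*4+0=24  i=1=1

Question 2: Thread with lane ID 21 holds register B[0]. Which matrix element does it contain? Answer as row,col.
L=21->gid=21>>2=5, tid=21&3=1
[0]->row 1·2+0=2  col gid=5

2,5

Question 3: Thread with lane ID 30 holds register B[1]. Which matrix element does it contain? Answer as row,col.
5,7

30: g=7,t=2
[1] (2*2+1,7) = (5,7)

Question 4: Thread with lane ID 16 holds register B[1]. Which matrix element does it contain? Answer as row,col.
1,4

lane 16: grp=4 (16/4), tig=0 (16%4)
i=1: r=0*2+1=1, c=grp=4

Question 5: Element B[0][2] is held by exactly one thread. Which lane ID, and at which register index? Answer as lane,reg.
c=2⇒gr=2  r=0⇒th=0,odd=0
L=2*4+0=8  i=0=0

8,0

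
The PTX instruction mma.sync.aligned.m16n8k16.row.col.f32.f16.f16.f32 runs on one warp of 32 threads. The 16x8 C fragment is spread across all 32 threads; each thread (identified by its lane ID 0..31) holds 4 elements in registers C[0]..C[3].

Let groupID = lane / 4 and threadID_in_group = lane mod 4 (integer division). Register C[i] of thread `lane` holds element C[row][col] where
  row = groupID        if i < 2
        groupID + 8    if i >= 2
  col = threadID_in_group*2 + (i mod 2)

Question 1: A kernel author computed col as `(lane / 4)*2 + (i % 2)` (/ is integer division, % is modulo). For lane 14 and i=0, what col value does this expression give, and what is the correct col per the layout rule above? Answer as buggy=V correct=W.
`(lane / 4)*2 + (i % 2)`[14,0]->6
lane 14: g=3 (14/4), t=2 (14%4)
i=0: r=3+0=3, c=2*2+0=4
col: 6 vs 4

buggy=6 correct=4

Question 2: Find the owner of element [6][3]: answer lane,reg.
r: 6->gid=6,r8=0  c: 3->tid=1,i&1=1
L=6*4+1=25  i=0*2+1=1

25,1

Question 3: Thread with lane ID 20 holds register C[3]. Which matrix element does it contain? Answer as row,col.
13,1

L=20→G=20>>2=5, T=20&3=0
[3]→row 5+8=13  col 0·2+1=1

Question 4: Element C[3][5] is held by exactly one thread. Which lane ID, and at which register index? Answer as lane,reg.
r:3=>grp=3,rB=0  c:5=>tig=2,lo=1
L=3*4+2=14  i=0*2+1=1

14,1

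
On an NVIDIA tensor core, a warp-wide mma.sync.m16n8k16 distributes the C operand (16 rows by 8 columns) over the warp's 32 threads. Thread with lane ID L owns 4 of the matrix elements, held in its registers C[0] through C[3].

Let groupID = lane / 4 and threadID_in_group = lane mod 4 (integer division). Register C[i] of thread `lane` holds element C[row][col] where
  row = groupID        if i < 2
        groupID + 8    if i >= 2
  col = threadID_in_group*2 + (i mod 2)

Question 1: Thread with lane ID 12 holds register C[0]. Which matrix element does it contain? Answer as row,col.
3,0

lane 12: gid=3 (12/4), tid=0 (12%4)
i=0: r=3+0=3, c=0*2+0=0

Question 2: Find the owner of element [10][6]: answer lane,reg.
r:10=>grp=2,rB=1  c:6=>tig=3,lo=0
L=2*4+3=11  i=1*2+0=2

11,2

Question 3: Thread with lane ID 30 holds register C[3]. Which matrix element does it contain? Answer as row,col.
lane 30⇒30/4=7, 30 mod 4=2
i=3  r:7+8⇒15  c:2·2+1⇒5

15,5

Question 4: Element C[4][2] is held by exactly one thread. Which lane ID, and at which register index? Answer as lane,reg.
r=4→G=4,rhi=0  c=2→T=1,p=0
L=4*4+1=17  i=0*2+0=0

17,0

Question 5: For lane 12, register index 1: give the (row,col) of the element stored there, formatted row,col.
12: gr=3,th=0
[1] (3+0,0*2+1) = (3,1)

3,1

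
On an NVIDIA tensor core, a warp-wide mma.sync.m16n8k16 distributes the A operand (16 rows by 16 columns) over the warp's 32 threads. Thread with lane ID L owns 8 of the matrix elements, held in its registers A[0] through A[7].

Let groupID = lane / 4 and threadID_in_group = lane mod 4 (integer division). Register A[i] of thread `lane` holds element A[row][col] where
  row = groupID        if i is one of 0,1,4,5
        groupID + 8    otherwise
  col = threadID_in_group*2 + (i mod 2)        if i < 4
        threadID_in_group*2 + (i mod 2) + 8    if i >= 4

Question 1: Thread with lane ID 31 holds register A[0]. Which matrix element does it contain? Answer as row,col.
lane 31→31/4=7, 31 mod 4=3
i=0  r:7+0→7  c:2·3+0+0→6

7,6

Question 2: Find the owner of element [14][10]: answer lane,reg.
25,6

r=14->g=6,rb=1  c=10->cb=1,t=1,b0=0
L=6*4+1=25  i=1*4+1*2+0=6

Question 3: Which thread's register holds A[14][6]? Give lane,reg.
r=14->g=6,rb=1  c=6->cb=0,t=3,b0=0
L=6*4+3=27  i=0*4+1*2+0=2

27,2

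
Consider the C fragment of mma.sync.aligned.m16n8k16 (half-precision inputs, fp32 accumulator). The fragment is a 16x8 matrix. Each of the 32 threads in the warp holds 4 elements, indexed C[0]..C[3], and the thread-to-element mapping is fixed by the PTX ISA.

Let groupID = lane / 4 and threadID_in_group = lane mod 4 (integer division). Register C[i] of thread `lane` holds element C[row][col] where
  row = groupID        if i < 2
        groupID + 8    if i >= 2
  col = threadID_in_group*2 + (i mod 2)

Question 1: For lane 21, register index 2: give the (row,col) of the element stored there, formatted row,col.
13,2

lane 21: g=5 (21/4), t=1 (21%4)
i=2: r=5+8=13, c=1*2+0=2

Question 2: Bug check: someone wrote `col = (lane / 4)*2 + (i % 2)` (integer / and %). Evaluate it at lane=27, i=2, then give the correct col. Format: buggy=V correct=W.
`(lane / 4)*2 + (i % 2)`[27,2]⇒12
lane 27⇒27/4=6, 27 mod 4=3
i=2  r:6+8⇒14  c:2·3+0⇒6
col: 12 vs 6

buggy=12 correct=6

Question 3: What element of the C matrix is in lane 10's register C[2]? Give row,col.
lane 10->10/4=2, 10 mod 4=2
i=2  r:2+8->10  c:2·2+0->4

10,4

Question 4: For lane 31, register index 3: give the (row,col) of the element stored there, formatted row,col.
lane 31: gr=7 (31/4), th=3 (31%4)
i=3: r=7+8=15, c=3*2+1=7

15,7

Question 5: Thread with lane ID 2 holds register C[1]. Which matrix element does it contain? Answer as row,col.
lane 2->2/4=0, 2 mod 4=2
i=1  r:0+0->0  c:2·2+1->5

0,5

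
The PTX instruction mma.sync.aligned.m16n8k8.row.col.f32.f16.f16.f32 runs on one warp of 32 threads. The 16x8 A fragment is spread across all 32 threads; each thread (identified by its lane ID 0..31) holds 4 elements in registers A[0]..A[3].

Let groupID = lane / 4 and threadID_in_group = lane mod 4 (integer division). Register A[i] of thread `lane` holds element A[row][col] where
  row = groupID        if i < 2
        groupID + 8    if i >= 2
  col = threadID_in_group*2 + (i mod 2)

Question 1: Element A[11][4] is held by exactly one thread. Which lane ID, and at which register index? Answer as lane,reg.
14,2

r:11=>grp=3,rB=1  c:4=>tig=2,lo=0
L=3*4+2=14  i=1*2+0=2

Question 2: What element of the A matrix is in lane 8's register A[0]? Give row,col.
2,0

L=8=>grp=8>>2=2, tig=8&3=0
[0]=>row 2+0=2  col 0·2+0=0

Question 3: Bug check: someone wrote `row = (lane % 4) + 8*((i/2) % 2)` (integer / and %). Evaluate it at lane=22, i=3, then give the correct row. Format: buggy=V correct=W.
`(lane % 4) + 8*((i/2) % 2)`[22,3]→10
L=22→G=22>>2=5, T=22&3=2
[3]→row 5+8=13  col 2·2+1=5
row: 10 vs 13

buggy=10 correct=13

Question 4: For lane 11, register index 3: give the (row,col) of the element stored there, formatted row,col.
10,7

lane 11=>11/4=2, 11 mod 4=3
i=3  r:2+8=>10  c:2·3+1=>7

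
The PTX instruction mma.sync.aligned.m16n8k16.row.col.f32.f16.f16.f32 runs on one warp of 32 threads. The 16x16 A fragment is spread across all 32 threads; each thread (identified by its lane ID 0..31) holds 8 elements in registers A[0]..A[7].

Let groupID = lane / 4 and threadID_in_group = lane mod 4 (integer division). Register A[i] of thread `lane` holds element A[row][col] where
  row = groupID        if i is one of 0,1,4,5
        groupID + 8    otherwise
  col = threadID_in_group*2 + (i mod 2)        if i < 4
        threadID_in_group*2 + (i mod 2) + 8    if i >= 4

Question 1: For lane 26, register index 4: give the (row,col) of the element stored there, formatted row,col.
lane 26: grp=6 (26/4), tig=2 (26%4)
i=4: r=6+0=6, c=2*2+0+8=12

6,12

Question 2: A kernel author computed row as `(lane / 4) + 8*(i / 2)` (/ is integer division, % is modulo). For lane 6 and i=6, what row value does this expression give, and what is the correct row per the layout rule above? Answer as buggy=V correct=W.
buggy=25 correct=9

`(lane / 4) + 8*(i / 2)`[6,6]->25
lane 6->6/4=1, 6 mod 4=2
i=6  r:1+8->9  c:2·2+0+8->12
row: 25 vs 9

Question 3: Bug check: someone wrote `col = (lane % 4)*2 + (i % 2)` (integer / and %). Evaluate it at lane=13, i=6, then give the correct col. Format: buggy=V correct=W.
`(lane % 4)*2 + (i % 2)`[13,6]→2
13: G=3,T=1
[6] (3+8,1*2+0+8) = (11,10)
col: 2 vs 10

buggy=2 correct=10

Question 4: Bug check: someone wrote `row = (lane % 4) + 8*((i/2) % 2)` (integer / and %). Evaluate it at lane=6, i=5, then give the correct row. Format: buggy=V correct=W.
buggy=2 correct=1

`(lane % 4) + 8*((i/2) % 2)`[6,5]⇒2
6: gr=1,th=2
[5] (1+0,2*2+1+8) = (1,13)
row: 2 vs 1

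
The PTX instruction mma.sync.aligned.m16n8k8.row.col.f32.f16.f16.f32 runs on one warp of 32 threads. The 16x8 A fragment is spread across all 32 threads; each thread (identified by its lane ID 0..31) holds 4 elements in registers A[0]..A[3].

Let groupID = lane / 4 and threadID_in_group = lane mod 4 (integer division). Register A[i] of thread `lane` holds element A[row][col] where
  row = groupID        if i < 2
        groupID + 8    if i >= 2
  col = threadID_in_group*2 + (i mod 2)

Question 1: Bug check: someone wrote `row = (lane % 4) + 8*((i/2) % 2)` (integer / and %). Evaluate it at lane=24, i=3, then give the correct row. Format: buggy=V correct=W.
buggy=8 correct=14

`(lane % 4) + 8*((i/2) % 2)`[24,3]→8
lane 24→24/4=6, 24 mod 4=0
i=3  r:6+8→14  c:2·0+1→1
row: 8 vs 14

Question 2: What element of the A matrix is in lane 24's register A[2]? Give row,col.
14,0

lane 24⇒24/4=6, 24 mod 4=0
i=2  r:6+8⇒14  c:2·0+0⇒0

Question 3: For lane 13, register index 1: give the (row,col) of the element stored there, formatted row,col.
3,3

lane 13: grp=3 (13/4), tig=1 (13%4)
i=1: r=3+0=3, c=1*2+1=3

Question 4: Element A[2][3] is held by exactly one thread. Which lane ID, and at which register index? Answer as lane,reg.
9,1

r:2=>grp=2,rB=0  c:3=>tig=1,lo=1
L=2*4+1=9  i=0*2+1=1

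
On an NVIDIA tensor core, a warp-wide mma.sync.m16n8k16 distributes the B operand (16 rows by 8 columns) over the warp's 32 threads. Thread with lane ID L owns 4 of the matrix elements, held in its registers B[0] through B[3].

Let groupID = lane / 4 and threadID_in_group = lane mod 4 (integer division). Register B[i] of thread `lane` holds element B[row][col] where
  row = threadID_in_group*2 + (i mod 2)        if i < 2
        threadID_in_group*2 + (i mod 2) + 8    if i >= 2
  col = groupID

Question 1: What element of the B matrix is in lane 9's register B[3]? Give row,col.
9: g=2,t=1
[3] (1*2+1+8,2) = (11,2)

11,2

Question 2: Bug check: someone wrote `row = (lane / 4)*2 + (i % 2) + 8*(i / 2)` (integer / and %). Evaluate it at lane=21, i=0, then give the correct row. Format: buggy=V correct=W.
buggy=10 correct=2

`(lane / 4)*2 + (i % 2) + 8*(i / 2)`[21,0]=>10
L=21=>grp=21>>2=5, tig=21&3=1
[0]=>row 1·2+0+0=2  col grp=5
row: 10 vs 2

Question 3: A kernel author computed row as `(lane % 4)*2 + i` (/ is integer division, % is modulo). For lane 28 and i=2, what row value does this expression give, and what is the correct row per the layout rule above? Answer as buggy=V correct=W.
`(lane % 4)*2 + i`[28,2]->2
L=28->g=28>>2=7, t=28&3=0
[2]->row 0·2+0+8=8  col g=7
row: 2 vs 8

buggy=2 correct=8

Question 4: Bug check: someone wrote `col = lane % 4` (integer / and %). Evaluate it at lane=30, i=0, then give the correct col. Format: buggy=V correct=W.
buggy=2 correct=7

`lane % 4`[30,0]->2
30: g=7,t=2
[0] (2*2+0+0,7) = (4,7)
col: 2 vs 7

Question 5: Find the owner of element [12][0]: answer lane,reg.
2,2

c=0->g=0  r=12->rb=1,t=2,b0=0
L=0*4+2=2  i=1*2+0=2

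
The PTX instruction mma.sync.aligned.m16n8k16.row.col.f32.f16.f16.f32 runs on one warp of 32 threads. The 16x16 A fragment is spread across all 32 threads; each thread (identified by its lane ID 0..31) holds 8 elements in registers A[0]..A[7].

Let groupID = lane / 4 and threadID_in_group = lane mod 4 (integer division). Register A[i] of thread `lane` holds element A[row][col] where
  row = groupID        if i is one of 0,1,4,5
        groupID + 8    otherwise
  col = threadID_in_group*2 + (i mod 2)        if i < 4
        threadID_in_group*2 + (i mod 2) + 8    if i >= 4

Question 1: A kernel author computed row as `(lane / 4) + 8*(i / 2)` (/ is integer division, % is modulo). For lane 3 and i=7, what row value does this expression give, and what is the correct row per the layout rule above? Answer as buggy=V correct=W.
`(lane / 4) + 8*(i / 2)`[3,7]⇒24
lane 3: gr=0 (3/4), th=3 (3%4)
i=7: r=0+8=8, c=3*2+1+8=15
row: 24 vs 8

buggy=24 correct=8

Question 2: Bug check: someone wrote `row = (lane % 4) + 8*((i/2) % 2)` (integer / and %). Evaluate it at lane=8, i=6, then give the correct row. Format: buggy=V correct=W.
buggy=8 correct=10

`(lane % 4) + 8*((i/2) % 2)`[8,6]⇒8
lane 8⇒8/4=2, 8 mod 4=0
i=6  r:2+8⇒10  c:2·0+0+8⇒8
row: 8 vs 10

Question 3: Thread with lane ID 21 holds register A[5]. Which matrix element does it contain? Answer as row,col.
L=21=>grp=21>>2=5, tig=21&3=1
[5]=>row 5+0=5  col 1·2+1+8=11

5,11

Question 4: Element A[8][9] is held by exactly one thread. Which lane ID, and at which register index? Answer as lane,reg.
0,7

r=8⇒gr=0,Rb=1  c=9⇒Cb=1,th=0,odd=1
L=0*4+0=0  i=1*4+1*2+1=7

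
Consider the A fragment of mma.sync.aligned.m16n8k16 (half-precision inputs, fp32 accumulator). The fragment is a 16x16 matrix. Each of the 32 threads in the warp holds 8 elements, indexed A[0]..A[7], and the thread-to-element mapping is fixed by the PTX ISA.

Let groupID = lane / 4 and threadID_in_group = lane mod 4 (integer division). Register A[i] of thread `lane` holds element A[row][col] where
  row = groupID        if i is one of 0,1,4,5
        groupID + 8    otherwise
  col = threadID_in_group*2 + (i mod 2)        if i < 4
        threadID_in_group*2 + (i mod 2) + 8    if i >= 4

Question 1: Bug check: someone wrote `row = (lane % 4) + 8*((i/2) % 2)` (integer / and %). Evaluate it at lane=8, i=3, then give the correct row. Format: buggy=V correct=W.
buggy=8 correct=10

`(lane % 4) + 8*((i/2) % 2)`[8,3]->8
lane 8->8/4=2, 8 mod 4=0
i=3  r:2+8->10  c:2·0+1+0->1
row: 8 vs 10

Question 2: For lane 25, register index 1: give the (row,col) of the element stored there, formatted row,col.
lane 25: G=6 (25/4), T=1 (25%4)
i=1: r=6+0=6, c=1*2+1+0=3

6,3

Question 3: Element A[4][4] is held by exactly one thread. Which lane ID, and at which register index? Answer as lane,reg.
18,0

r=4->g=4,rb=0  c=4->cb=0,t=2,b0=0
L=4*4+2=18  i=0*4+0*2+0=0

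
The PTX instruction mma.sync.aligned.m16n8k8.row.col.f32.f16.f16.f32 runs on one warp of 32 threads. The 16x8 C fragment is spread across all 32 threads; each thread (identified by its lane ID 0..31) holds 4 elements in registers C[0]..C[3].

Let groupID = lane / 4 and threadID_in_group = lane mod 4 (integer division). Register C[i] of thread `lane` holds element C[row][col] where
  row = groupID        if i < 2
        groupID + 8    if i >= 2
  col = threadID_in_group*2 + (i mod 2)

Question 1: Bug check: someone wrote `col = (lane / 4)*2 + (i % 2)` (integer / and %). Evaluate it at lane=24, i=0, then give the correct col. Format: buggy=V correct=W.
buggy=12 correct=0

`(lane / 4)*2 + (i % 2)`[24,0]→12
24: G=6,T=0
[0] (6+0,0*2+0) = (6,0)
col: 12 vs 0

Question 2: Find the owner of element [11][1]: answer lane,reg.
12,3

r=11->g=3,rb=1  c=1->t=0,b0=1
L=3*4+0=12  i=1*2+1=3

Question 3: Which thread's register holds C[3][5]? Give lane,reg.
14,1

r=3→G=3,rhi=0  c=5→T=2,p=1
L=3*4+2=14  i=0*2+1=1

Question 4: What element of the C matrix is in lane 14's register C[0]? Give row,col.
14: G=3,T=2
[0] (3+0,2*2+0) = (3,4)

3,4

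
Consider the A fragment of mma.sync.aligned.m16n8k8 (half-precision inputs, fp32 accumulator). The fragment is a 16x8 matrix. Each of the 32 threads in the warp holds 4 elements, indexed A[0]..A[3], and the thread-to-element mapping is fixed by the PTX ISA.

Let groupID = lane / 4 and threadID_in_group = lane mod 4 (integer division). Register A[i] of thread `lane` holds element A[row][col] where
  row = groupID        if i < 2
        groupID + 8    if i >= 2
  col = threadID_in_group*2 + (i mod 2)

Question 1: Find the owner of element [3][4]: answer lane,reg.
14,0

r=3→G=3,rhi=0  c=4→T=2,p=0
L=3*4+2=14  i=0*2+0=0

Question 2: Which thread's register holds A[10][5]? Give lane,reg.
r: 10->gid=2,r8=1  c: 5->tid=2,i&1=1
L=2*4+2=10  i=1*2+1=3

10,3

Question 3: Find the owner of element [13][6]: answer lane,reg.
23,2

r=13⇒gr=5,Rb=1  c=6⇒th=3,odd=0
L=5*4+3=23  i=1*2+0=2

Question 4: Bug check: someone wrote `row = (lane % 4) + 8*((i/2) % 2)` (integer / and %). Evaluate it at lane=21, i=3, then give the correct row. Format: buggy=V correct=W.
`(lane % 4) + 8*((i/2) % 2)`[21,3]=>9
L=21=>grp=21>>2=5, tig=21&3=1
[3]=>row 5+8=13  col 1·2+1=3
row: 9 vs 13

buggy=9 correct=13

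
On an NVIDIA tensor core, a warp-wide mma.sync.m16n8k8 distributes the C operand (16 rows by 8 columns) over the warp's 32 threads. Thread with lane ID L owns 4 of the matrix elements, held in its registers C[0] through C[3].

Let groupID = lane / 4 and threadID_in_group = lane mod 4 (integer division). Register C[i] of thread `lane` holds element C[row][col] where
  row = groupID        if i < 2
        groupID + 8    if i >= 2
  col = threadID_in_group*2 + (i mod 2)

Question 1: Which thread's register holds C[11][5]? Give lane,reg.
14,3

r: 11->gid=3,r8=1  c: 5->tid=2,i&1=1
L=3*4+2=14  i=1*2+1=3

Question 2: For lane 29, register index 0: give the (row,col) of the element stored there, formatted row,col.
29: grp=7,tig=1
[0] (7+0,1*2+0) = (7,2)

7,2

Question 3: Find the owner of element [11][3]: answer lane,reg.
r=11⇒gr=3,Rb=1  c=3⇒th=1,odd=1
L=3*4+1=13  i=1*2+1=3

13,3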